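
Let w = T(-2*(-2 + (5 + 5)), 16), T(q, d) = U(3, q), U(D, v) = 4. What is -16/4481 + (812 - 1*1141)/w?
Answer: -1474313/17924 ≈ -82.254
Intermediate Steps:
T(q, d) = 4
w = 4
-16/4481 + (812 - 1*1141)/w = -16/4481 + (812 - 1*1141)/4 = -16*1/4481 + (812 - 1141)*(¼) = -16/4481 - 329*¼ = -16/4481 - 329/4 = -1474313/17924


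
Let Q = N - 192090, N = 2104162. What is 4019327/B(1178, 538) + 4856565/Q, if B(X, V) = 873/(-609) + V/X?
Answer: -4417792483676971/1073628428 ≈ -4.1148e+6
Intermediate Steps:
B(X, V) = -291/203 + V/X (B(X, V) = 873*(-1/609) + V/X = -291/203 + V/X)
Q = 1912072 (Q = 2104162 - 192090 = 1912072)
4019327/B(1178, 538) + 4856565/Q = 4019327/(-291/203 + 538/1178) + 4856565/1912072 = 4019327/(-291/203 + 538*(1/1178)) + 4856565*(1/1912072) = 4019327/(-291/203 + 269/589) + 4856565/1912072 = 4019327/(-116792/119567) + 4856565/1912072 = 4019327*(-119567/116792) + 4856565/1912072 = -36967605493/8984 + 4856565/1912072 = -4417792483676971/1073628428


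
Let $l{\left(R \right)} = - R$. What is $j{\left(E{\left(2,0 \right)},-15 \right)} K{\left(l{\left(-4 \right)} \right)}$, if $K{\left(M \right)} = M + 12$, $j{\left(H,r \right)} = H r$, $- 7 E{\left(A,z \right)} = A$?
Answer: $\frac{480}{7} \approx 68.571$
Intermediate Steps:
$E{\left(A,z \right)} = - \frac{A}{7}$
$K{\left(M \right)} = 12 + M$
$j{\left(E{\left(2,0 \right)},-15 \right)} K{\left(l{\left(-4 \right)} \right)} = \left(- \frac{1}{7}\right) 2 \left(-15\right) \left(12 - -4\right) = \left(- \frac{2}{7}\right) \left(-15\right) \left(12 + 4\right) = \frac{30}{7} \cdot 16 = \frac{480}{7}$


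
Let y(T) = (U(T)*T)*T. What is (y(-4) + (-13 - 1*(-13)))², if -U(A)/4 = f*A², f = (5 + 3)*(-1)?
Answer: 67108864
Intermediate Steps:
f = -8 (f = 8*(-1) = -8)
U(A) = 32*A² (U(A) = -(-32)*A² = 32*A²)
y(T) = 32*T⁴ (y(T) = ((32*T²)*T)*T = (32*T³)*T = 32*T⁴)
(y(-4) + (-13 - 1*(-13)))² = (32*(-4)⁴ + (-13 - 1*(-13)))² = (32*256 + (-13 + 13))² = (8192 + 0)² = 8192² = 67108864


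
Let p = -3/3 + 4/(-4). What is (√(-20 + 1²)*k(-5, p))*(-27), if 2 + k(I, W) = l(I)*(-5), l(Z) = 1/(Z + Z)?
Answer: 81*I*√19/2 ≈ 176.54*I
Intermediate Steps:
l(Z) = 1/(2*Z)
p = -2 (p = -3*⅓ + 4*(-¼) = -1 - 1 = -2)
k(I, W) = -2 - 5/(2*I) (k(I, W) = -2 + (1/(2*I))*(-5) = -2 - 5/(2*I))
(√(-20 + 1²)*k(-5, p))*(-27) = (√(-20 + 1²)*(-2 - 5/2/(-5)))*(-27) = (√(-20 + 1)*(-2 - 5/2*(-⅕)))*(-27) = (√(-19)*(-2 + ½))*(-27) = ((I*√19)*(-3/2))*(-27) = -3*I*√19/2*(-27) = 81*I*√19/2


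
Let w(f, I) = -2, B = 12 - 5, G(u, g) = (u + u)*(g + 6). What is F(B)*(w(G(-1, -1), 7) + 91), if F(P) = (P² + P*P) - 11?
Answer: 7743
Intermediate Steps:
G(u, g) = 2*u*(6 + g) (G(u, g) = (2*u)*(6 + g) = 2*u*(6 + g))
B = 7
F(P) = -11 + 2*P² (F(P) = (P² + P²) - 11 = 2*P² - 11 = -11 + 2*P²)
F(B)*(w(G(-1, -1), 7) + 91) = (-11 + 2*7²)*(-2 + 91) = (-11 + 2*49)*89 = (-11 + 98)*89 = 87*89 = 7743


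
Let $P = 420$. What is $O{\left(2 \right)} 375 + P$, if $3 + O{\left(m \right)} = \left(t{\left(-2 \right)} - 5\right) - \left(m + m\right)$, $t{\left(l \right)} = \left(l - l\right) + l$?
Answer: $-4830$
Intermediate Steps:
$t{\left(l \right)} = l$ ($t{\left(l \right)} = 0 + l = l$)
$O{\left(m \right)} = -10 - 2 m$ ($O{\left(m \right)} = -3 - \left(7 + 2 m\right) = -10 - 2 m$)
$O{\left(2 \right)} 375 + P = \left(-10 - 4\right) 375 + 420 = \left(-14\right) 375 + 420 = -5250 + 420 = -4830$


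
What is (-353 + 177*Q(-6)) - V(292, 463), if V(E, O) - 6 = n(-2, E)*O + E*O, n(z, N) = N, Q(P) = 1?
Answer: -270574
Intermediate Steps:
V(E, O) = 6 + 2*E*O (V(E, O) = 6 + (E*O + E*O) = 6 + 2*E*O)
(-353 + 177*Q(-6)) - V(292, 463) = (-353 + 177*1) - (6 + 2*292*463) = (-353 + 177) - (6 + 270392) = -176 - 1*270398 = -176 - 270398 = -270574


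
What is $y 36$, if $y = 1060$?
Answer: $38160$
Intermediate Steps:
$y 36 = 1060 \cdot 36 = 38160$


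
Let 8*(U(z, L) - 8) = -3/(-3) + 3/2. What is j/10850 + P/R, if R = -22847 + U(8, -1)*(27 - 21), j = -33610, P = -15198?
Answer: -481050457/197879045 ≈ -2.4310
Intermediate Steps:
U(z, L) = 133/16 (U(z, L) = 8 + (-3/(-3) + 3/2)/8 = 8 + (-3*(-⅓) + 3*(½))/8 = 8 + (1 + 3/2)/8 = 8 + (⅛)*(5/2) = 8 + 5/16 = 133/16)
R = -182377/8 (R = -22847 + 133*(27 - 21)/16 = -22847 + (133/16)*6 = -22847 + 399/8 = -182377/8 ≈ -22797.)
j/10850 + P/R = -33610/10850 - 15198/(-182377/8) = -33610*1/10850 - 15198*(-8/182377) = -3361/1085 + 121584/182377 = -481050457/197879045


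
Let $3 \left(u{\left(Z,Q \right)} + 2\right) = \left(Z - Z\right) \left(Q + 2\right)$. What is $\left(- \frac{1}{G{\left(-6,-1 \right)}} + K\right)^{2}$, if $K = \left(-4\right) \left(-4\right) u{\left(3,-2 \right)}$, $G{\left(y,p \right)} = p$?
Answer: $961$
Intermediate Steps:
$u{\left(Z,Q \right)} = -2$ ($u{\left(Z,Q \right)} = -2 + \frac{\left(Z - Z\right) \left(Q + 2\right)}{3} = -2 + \frac{0 \left(2 + Q\right)}{3} = -2 + \frac{1}{3} \cdot 0 = -2 + 0 = -2$)
$K = -32$ ($K = \left(-4\right) \left(-4\right) \left(-2\right) = 16 \left(-2\right) = -32$)
$\left(- \frac{1}{G{\left(-6,-1 \right)}} + K\right)^{2} = \left(- \frac{1}{-1} - 32\right)^{2} = \left(\left(-1\right) \left(-1\right) - 32\right)^{2} = \left(1 - 32\right)^{2} = \left(-31\right)^{2} = 961$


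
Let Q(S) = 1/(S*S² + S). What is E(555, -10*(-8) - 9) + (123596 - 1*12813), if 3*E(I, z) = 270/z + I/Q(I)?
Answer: 2245494303733/71 ≈ 3.1627e+10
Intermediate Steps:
Q(S) = 1/(S + S³) (Q(S) = 1/(S³ + S) = 1/(S + S³))
E(I, z) = 90/z + I*(I + I³)/3 (E(I, z) = (270/z + I/(1/(I + I³)))/3 = (270/z + I*(I + I³))/3 = 90/z + I*(I + I³)/3)
E(555, -10*(-8) - 9) + (123596 - 1*12813) = (90/(-10*(-8) - 9) + (⅓)*555² + (⅓)*555⁴) + (123596 - 1*12813) = (90/(80 - 9) + (⅓)*308025 + (⅓)*94879400625) + (123596 - 12813) = (90/71 + 102675 + 31626466875) + 110783 = 2245486438140/71 + 110783 = 2245494303733/71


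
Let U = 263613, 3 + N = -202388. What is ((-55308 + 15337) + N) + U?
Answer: 21251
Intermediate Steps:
N = -202391 (N = -3 - 202388 = -202391)
((-55308 + 15337) + N) + U = ((-55308 + 15337) - 202391) + 263613 = (-39971 - 202391) + 263613 = -242362 + 263613 = 21251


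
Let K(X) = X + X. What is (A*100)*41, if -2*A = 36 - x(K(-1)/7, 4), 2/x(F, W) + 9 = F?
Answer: -965140/13 ≈ -74242.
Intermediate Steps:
K(X) = 2*X
x(F, W) = 2/(-9 + F)
A = -1177/65 (A = -(36 - 2/(-9 + (2*(-1))/7))/2 = -(36 - 2/(-9 - 2*⅐))/2 = -(36 - 2/(-9 - 2/7))/2 = -(36 - 2/(-65/7))/2 = -(36 - 2*(-7)/65)/2 = -(36 - 1*(-14/65))/2 = -(36 + 14/65)/2 = -½*2354/65 = -1177/65 ≈ -18.108)
(A*100)*41 = -1177/65*100*41 = -23540/13*41 = -965140/13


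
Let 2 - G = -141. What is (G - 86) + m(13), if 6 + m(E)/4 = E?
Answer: 85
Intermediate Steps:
G = 143 (G = 2 - 1*(-141) = 2 + 141 = 143)
m(E) = -24 + 4*E
(G - 86) + m(13) = (143 - 86) + (-24 + 4*13) = 57 + (-24 + 52) = 57 + 28 = 85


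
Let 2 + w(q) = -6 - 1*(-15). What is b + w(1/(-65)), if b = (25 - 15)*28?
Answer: 287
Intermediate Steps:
b = 280 (b = 10*28 = 280)
w(q) = 7 (w(q) = -2 + (-6 - 1*(-15)) = -2 + (-6 + 15) = -2 + 9 = 7)
b + w(1/(-65)) = 280 + 7 = 287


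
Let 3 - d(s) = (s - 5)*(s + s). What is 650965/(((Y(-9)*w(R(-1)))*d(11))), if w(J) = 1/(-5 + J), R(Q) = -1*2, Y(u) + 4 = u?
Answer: -4556755/1677 ≈ -2717.2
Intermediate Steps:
Y(u) = -4 + u
R(Q) = -2
d(s) = 3 - 2*s*(-5 + s) (d(s) = 3 - (s - 5)*(s + s) = 3 - (-5 + s)*2*s = 3 - 2*s*(-5 + s))
650965/(((Y(-9)*w(R(-1)))*d(11))) = 650965/((((-4 - 9)/(-5 - 2))*(3 - 2*11² + 10*11))) = 650965/(((-13/(-7))*(3 - 2*121 + 110))) = 650965/(((-13*(-⅐))*(3 - 242 + 110))) = 650965/(((13/7)*(-129))) = 650965/(-1677/7) = 650965*(-7/1677) = -4556755/1677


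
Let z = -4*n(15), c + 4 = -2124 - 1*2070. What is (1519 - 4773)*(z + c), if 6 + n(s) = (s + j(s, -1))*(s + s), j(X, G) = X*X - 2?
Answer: 106516436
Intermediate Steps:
j(X, G) = -2 + X**2 (j(X, G) = X**2 - 2 = -2 + X**2)
n(s) = -6 + 2*s*(-2 + s + s**2) (n(s) = -6 + (s + (-2 + s**2))*(s + s) = -6 + (-2 + s + s**2)*(2*s) = -6 + 2*s*(-2 + s + s**2))
c = -4198 (c = -4 + (-2124 - 1*2070) = -4 + (-2124 - 2070) = -4 - 4194 = -4198)
z = -28536 (z = -4*(-6 + 2*15**2 + 2*15*(-2 + 15**2)) = -4*(-6 + 2*225 + 2*15*(-2 + 225)) = -4*(-6 + 450 + 2*15*223) = -4*(-6 + 450 + 6690) = -4*7134 = -28536)
(1519 - 4773)*(z + c) = (1519 - 4773)*(-28536 - 4198) = -3254*(-32734) = 106516436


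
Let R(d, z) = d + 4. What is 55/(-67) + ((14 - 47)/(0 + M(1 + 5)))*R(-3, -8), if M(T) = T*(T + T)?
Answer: -2057/1608 ≈ -1.2792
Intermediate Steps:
R(d, z) = 4 + d
M(T) = 2*T² (M(T) = T*(2*T) = 2*T²)
55/(-67) + ((14 - 47)/(0 + M(1 + 5)))*R(-3, -8) = 55/(-67) + ((14 - 47)/(0 + 2*(1 + 5)²))*(4 - 3) = 55*(-1/67) - 33/(0 + 2*6²)*1 = -55/67 - 33/(0 + 2*36)*1 = -55/67 - 33/(0 + 72)*1 = -55/67 - 33/72*1 = -55/67 - 33*1/72*1 = -55/67 - 11/24*1 = -55/67 - 11/24 = -2057/1608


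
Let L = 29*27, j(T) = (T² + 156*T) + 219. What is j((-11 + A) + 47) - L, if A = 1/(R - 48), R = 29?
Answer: 2287297/361 ≈ 6336.0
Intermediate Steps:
A = -1/19 (A = 1/(29 - 48) = 1/(-19) = -1/19 ≈ -0.052632)
j(T) = 219 + T² + 156*T
L = 783
j((-11 + A) + 47) - L = (219 + ((-11 - 1/19) + 47)² + 156*((-11 - 1/19) + 47)) - 1*783 = (219 + (-210/19 + 47)² + 156*(-210/19 + 47)) - 783 = (219 + (683/19)² + 156*(683/19)) - 783 = (219 + 466489/361 + 106548/19) - 783 = 2569960/361 - 783 = 2287297/361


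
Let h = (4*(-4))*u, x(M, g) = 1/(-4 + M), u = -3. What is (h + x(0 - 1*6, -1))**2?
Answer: 229441/100 ≈ 2294.4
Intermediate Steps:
h = 48 (h = (4*(-4))*(-3) = -16*(-3) = 48)
(h + x(0 - 1*6, -1))**2 = (48 + 1/(-4 + (0 - 1*6)))**2 = (48 + 1/(-4 + (0 - 6)))**2 = (48 + 1/(-4 - 6))**2 = (48 + 1/(-10))**2 = (48 - 1/10)**2 = (479/10)**2 = 229441/100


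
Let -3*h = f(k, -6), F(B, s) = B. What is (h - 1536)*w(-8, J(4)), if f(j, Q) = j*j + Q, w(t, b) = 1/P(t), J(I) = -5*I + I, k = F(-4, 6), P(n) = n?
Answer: 2309/12 ≈ 192.42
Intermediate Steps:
k = -4
J(I) = -4*I
w(t, b) = 1/t
f(j, Q) = Q + j² (f(j, Q) = j² + Q = Q + j²)
h = -10/3 (h = -(-6 + (-4)²)/3 = -(-6 + 16)/3 = -⅓*10 = -10/3 ≈ -3.3333)
(h - 1536)*w(-8, J(4)) = (-10/3 - 1536)/(-8) = -4618/3*(-⅛) = 2309/12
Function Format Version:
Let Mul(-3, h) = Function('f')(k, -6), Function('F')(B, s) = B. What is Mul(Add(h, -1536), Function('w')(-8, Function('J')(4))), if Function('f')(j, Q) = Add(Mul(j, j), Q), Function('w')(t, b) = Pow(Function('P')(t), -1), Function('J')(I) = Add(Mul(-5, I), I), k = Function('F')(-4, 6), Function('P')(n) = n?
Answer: Rational(2309, 12) ≈ 192.42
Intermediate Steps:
k = -4
Function('J')(I) = Mul(-4, I)
Function('w')(t, b) = Pow(t, -1)
Function('f')(j, Q) = Add(Q, Pow(j, 2)) (Function('f')(j, Q) = Add(Pow(j, 2), Q) = Add(Q, Pow(j, 2)))
h = Rational(-10, 3) (h = Mul(Rational(-1, 3), Add(-6, Pow(-4, 2))) = Mul(Rational(-1, 3), Add(-6, 16)) = Mul(Rational(-1, 3), 10) = Rational(-10, 3) ≈ -3.3333)
Mul(Add(h, -1536), Function('w')(-8, Function('J')(4))) = Mul(Add(Rational(-10, 3), -1536), Pow(-8, -1)) = Mul(Rational(-4618, 3), Rational(-1, 8)) = Rational(2309, 12)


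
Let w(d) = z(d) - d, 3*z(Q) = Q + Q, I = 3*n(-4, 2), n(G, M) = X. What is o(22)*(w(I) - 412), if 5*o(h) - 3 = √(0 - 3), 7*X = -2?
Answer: -8646/35 - 2882*I*√3/35 ≈ -247.03 - 142.62*I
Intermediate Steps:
X = -2/7 (X = (⅐)*(-2) = -2/7 ≈ -0.28571)
n(G, M) = -2/7
I = -6/7 (I = 3*(-2/7) = -6/7 ≈ -0.85714)
z(Q) = 2*Q/3 (z(Q) = (Q + Q)/3 = (2*Q)/3 = 2*Q/3)
o(h) = ⅗ + I*√3/5 (o(h) = ⅗ + √(0 - 3)/5 = ⅗ + √(-3)/5 = ⅗ + (I*√3)/5 = ⅗ + I*√3/5)
w(d) = -d/3 (w(d) = 2*d/3 - d = -d/3)
o(22)*(w(I) - 412) = (⅗ + I*√3/5)*(-⅓*(-6/7) - 412) = (⅗ + I*√3/5)*(2/7 - 412) = (⅗ + I*√3/5)*(-2882/7) = -8646/35 - 2882*I*√3/35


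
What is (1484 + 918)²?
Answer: 5769604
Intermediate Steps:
(1484 + 918)² = 2402² = 5769604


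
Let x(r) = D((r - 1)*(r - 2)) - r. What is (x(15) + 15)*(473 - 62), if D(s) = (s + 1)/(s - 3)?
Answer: 75213/179 ≈ 420.18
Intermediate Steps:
D(s) = (1 + s)/(-3 + s)
x(r) = -r + (1 + (-1 + r)*(-2 + r))/(-3 + (-1 + r)*(-2 + r)) (x(r) = (1 + (r - 1)*(r - 2))/(-3 + (r - 1)*(r - 2)) - r = (1 + (-1 + r)*(-2 + r))/(-3 + (-1 + r)*(-2 + r)) - r = -r + (1 + (-1 + r)*(-2 + r))/(-3 + (-1 + r)*(-2 + r)))
(x(15) + 15)*(473 - 62) = ((3 - 1*15³ - 2*15 + 4*15²)/(-1 + 15² - 3*15) + 15)*(473 - 62) = ((3 - 1*3375 - 30 + 4*225)/(-1 + 225 - 45) + 15)*411 = ((3 - 3375 - 30 + 900)/179 + 15)*411 = ((1/179)*(-2502) + 15)*411 = (-2502/179 + 15)*411 = (183/179)*411 = 75213/179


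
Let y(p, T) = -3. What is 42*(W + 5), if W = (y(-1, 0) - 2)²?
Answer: 1260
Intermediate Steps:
W = 25 (W = (-3 - 2)² = (-5)² = 25)
42*(W + 5) = 42*(25 + 5) = 42*30 = 1260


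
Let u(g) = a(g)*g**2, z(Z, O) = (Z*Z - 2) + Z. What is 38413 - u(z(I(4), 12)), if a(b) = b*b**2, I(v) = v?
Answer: -1851155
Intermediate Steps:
a(b) = b**3
z(Z, O) = -2 + Z + Z**2 (z(Z, O) = (Z**2 - 2) + Z = (-2 + Z**2) + Z = -2 + Z + Z**2)
u(g) = g**5 (u(g) = g**3*g**2 = g**5)
38413 - u(z(I(4), 12)) = 38413 - (-2 + 4 + 4**2)**5 = 38413 - (-2 + 4 + 16)**5 = 38413 - 1*18**5 = 38413 - 1*1889568 = 38413 - 1889568 = -1851155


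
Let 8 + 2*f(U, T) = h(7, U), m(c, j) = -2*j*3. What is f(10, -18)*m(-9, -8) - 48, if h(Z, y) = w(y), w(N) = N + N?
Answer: 240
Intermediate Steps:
w(N) = 2*N
m(c, j) = -6*j
h(Z, y) = 2*y
f(U, T) = -4 + U (f(U, T) = -4 + (2*U)/2 = -4 + U)
f(10, -18)*m(-9, -8) - 48 = (-4 + 10)*(-6*(-8)) - 48 = 6*48 - 48 = 288 - 48 = 240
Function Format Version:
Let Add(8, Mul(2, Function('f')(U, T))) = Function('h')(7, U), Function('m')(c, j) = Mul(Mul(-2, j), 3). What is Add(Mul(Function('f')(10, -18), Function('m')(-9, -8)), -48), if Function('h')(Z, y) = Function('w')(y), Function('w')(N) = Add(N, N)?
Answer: 240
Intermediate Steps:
Function('w')(N) = Mul(2, N)
Function('m')(c, j) = Mul(-6, j)
Function('h')(Z, y) = Mul(2, y)
Function('f')(U, T) = Add(-4, U) (Function('f')(U, T) = Add(-4, Mul(Rational(1, 2), Mul(2, U))) = Add(-4, U))
Add(Mul(Function('f')(10, -18), Function('m')(-9, -8)), -48) = Add(Mul(Add(-4, 10), Mul(-6, -8)), -48) = Add(Mul(6, 48), -48) = Add(288, -48) = 240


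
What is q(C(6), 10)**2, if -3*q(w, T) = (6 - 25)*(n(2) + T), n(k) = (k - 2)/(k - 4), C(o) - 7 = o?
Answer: 36100/9 ≈ 4011.1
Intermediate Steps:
C(o) = 7 + o
n(k) = (-2 + k)/(-4 + k)
q(w, T) = 19*T/3 (q(w, T) = -(6 - 25)*((-2 + 2)/(-4 + 2) + T)/3 = -(-19)*(0/(-2) + T)/3 = -(-19)*(-1/2*0 + T)/3 = -(-19)*(0 + T)/3 = -(-19)*T/3 = 19*T/3)
q(C(6), 10)**2 = ((19/3)*10)**2 = (190/3)**2 = 36100/9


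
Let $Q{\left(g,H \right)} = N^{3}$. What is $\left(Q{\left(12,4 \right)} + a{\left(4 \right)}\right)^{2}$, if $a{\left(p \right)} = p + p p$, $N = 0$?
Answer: $400$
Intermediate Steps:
$Q{\left(g,H \right)} = 0$ ($Q{\left(g,H \right)} = 0^{3} = 0$)
$a{\left(p \right)} = p + p^{2}$
$\left(Q{\left(12,4 \right)} + a{\left(4 \right)}\right)^{2} = \left(0 + 4 \left(1 + 4\right)\right)^{2} = \left(0 + 4 \cdot 5\right)^{2} = \left(0 + 20\right)^{2} = 20^{2} = 400$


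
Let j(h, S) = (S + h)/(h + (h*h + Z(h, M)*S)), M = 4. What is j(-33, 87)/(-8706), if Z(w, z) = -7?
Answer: -3/216199 ≈ -1.3876e-5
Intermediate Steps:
j(h, S) = (S + h)/(h + h**2 - 7*S) (j(h, S) = (S + h)/(h + (h*h - 7*S)) = (S + h)/(h + (h**2 - 7*S)) = (S + h)/(h + h**2 - 7*S))
j(-33, 87)/(-8706) = ((87 - 33)/(-33 + (-33)**2 - 7*87))/(-8706) = (54/(-33 + 1089 - 609))*(-1/8706) = (54/447)*(-1/8706) = ((1/447)*54)*(-1/8706) = (18/149)*(-1/8706) = -3/216199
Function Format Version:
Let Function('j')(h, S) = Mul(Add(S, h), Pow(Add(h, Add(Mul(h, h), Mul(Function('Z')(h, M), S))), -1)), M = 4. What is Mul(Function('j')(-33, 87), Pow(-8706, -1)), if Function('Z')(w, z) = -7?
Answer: Rational(-3, 216199) ≈ -1.3876e-5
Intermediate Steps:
Function('j')(h, S) = Mul(Pow(Add(h, Pow(h, 2), Mul(-7, S)), -1), Add(S, h)) (Function('j')(h, S) = Mul(Add(S, h), Pow(Add(h, Add(Mul(h, h), Mul(-7, S))), -1)) = Mul(Add(S, h), Pow(Add(h, Add(Pow(h, 2), Mul(-7, S))), -1)) = Mul(Add(S, h), Pow(Add(h, Pow(h, 2), Mul(-7, S)), -1)) = Mul(Pow(Add(h, Pow(h, 2), Mul(-7, S)), -1), Add(S, h)))
Mul(Function('j')(-33, 87), Pow(-8706, -1)) = Mul(Mul(Pow(Add(-33, Pow(-33, 2), Mul(-7, 87)), -1), Add(87, -33)), Pow(-8706, -1)) = Mul(Mul(Pow(Add(-33, 1089, -609), -1), 54), Rational(-1, 8706)) = Mul(Mul(Pow(447, -1), 54), Rational(-1, 8706)) = Mul(Mul(Rational(1, 447), 54), Rational(-1, 8706)) = Mul(Rational(18, 149), Rational(-1, 8706)) = Rational(-3, 216199)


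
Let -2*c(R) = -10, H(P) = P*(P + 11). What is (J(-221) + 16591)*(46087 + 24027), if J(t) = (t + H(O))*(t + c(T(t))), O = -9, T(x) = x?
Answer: 4782826510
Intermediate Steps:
H(P) = P*(11 + P)
c(R) = 5 (c(R) = -1/2*(-10) = 5)
J(t) = (-18 + t)*(5 + t) (J(t) = (t - 9*(11 - 9))*(t + 5) = (t - 9*2)*(5 + t) = (t - 18)*(5 + t) = (-18 + t)*(5 + t))
(J(-221) + 16591)*(46087 + 24027) = ((-90 + (-221)**2 - 13*(-221)) + 16591)*(46087 + 24027) = ((-90 + 48841 + 2873) + 16591)*70114 = (51624 + 16591)*70114 = 68215*70114 = 4782826510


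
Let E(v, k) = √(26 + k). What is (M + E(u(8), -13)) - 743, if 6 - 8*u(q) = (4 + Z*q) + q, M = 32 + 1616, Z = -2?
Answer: 905 + √13 ≈ 908.61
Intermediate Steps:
M = 1648
u(q) = ¼ + q/8 (u(q) = ¾ - ((4 - 2*q) + q)/8 = ¾ - (4 - q)/8 = ¾ + (-½ + q/8) = ¼ + q/8)
(M + E(u(8), -13)) - 743 = (1648 + √(26 - 13)) - 743 = (1648 + √13) - 743 = 905 + √13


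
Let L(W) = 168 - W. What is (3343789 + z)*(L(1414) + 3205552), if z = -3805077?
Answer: -1478107906128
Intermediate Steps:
(3343789 + z)*(L(1414) + 3205552) = (3343789 - 3805077)*((168 - 1*1414) + 3205552) = -461288*((168 - 1414) + 3205552) = -461288*(-1246 + 3205552) = -461288*3204306 = -1478107906128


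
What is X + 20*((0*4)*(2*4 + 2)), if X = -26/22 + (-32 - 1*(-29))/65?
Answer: -878/715 ≈ -1.2280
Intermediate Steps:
X = -878/715 (X = -26*1/22 + (-32 + 29)*(1/65) = -13/11 - 3*1/65 = -13/11 - 3/65 = -878/715 ≈ -1.2280)
X + 20*((0*4)*(2*4 + 2)) = -878/715 + 20*((0*4)*(2*4 + 2)) = -878/715 + 20*(0*(8 + 2)) = -878/715 + 20*(0*10) = -878/715 + 20*0 = -878/715 + 0 = -878/715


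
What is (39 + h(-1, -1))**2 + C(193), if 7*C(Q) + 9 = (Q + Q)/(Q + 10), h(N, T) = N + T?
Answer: 1943908/1421 ≈ 1368.0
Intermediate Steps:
C(Q) = -9/7 + 2*Q/(7*(10 + Q)) (C(Q) = -9/7 + ((Q + Q)/(Q + 10))/7 = -9/7 + ((2*Q)/(10 + Q))/7 = -9/7 + (2*Q/(10 + Q))/7 = -9/7 + 2*Q/(7*(10 + Q)))
(39 + h(-1, -1))**2 + C(193) = (39 + (-1 - 1))**2 + (-90/7 - 1*193)/(10 + 193) = (39 - 2)**2 + (-90/7 - 193)/203 = 37**2 + (1/203)*(-1441/7) = 1369 - 1441/1421 = 1943908/1421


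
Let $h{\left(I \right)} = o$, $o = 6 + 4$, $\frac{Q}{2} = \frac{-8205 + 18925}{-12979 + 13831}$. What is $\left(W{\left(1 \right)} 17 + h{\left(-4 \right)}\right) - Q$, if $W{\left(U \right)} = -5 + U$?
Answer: $- \frac{17714}{213} \approx -83.164$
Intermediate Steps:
$Q = \frac{5360}{213}$ ($Q = 2 \frac{-8205 + 18925}{-12979 + 13831} = 2 \cdot \frac{10720}{852} = 2 \cdot 10720 \cdot \frac{1}{852} = 2 \cdot \frac{2680}{213} = \frac{5360}{213} \approx 25.164$)
$o = 10$
$h{\left(I \right)} = 10$
$\left(W{\left(1 \right)} 17 + h{\left(-4 \right)}\right) - Q = \left(\left(-5 + 1\right) 17 + 10\right) - \frac{5360}{213} = \left(\left(-4\right) 17 + 10\right) - \frac{5360}{213} = \left(-68 + 10\right) - \frac{5360}{213} = -58 - \frac{5360}{213} = - \frac{17714}{213}$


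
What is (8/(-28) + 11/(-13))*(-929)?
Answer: 95687/91 ≈ 1051.5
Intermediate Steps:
(8/(-28) + 11/(-13))*(-929) = (8*(-1/28) + 11*(-1/13))*(-929) = (-2/7 - 11/13)*(-929) = -103/91*(-929) = 95687/91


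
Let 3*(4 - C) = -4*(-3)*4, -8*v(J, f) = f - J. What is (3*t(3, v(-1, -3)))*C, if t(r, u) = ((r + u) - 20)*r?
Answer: 1809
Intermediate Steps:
v(J, f) = -f/8 + J/8 (v(J, f) = -(f - J)/8 = -f/8 + J/8)
t(r, u) = r*(-20 + r + u) (t(r, u) = (-20 + r + u)*r = r*(-20 + r + u))
C = -12 (C = 4 - (-4*(-3))*4/3 = 4 - 4*4 = 4 - ⅓*48 = 4 - 16 = -12)
(3*t(3, v(-1, -3)))*C = (3*(3*(-20 + 3 + (-⅛*(-3) + (⅛)*(-1)))))*(-12) = (3*(3*(-20 + 3 + (3/8 - ⅛))))*(-12) = (3*(3*(-20 + 3 + ¼)))*(-12) = (3*(3*(-67/4)))*(-12) = (3*(-201/4))*(-12) = -603/4*(-12) = 1809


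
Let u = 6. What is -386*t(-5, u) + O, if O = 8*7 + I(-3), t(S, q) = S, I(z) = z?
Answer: 1983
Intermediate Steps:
O = 53 (O = 8*7 - 3 = 56 - 3 = 53)
-386*t(-5, u) + O = -386*(-5) + 53 = 1930 + 53 = 1983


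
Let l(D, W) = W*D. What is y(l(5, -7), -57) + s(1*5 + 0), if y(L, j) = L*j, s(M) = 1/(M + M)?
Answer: 19951/10 ≈ 1995.1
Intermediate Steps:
s(M) = 1/(2*M)
l(D, W) = D*W
y(l(5, -7), -57) + s(1*5 + 0) = (5*(-7))*(-57) + 1/(2*(1*5 + 0)) = -35*(-57) + 1/(2*(5 + 0)) = 1995 + (½)/5 = 1995 + (½)*(⅕) = 1995 + ⅒ = 19951/10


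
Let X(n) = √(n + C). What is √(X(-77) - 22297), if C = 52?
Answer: √(-22297 + 5*I) ≈ 0.017 + 149.32*I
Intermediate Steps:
X(n) = √(52 + n) (X(n) = √(n + 52) = √(52 + n))
√(X(-77) - 22297) = √(√(52 - 77) - 22297) = √(√(-25) - 22297) = √(5*I - 22297) = √(-22297 + 5*I)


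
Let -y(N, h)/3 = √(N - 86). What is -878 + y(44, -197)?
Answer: -878 - 3*I*√42 ≈ -878.0 - 19.442*I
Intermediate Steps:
y(N, h) = -3*√(-86 + N) (y(N, h) = -3*√(N - 86) = -3*√(-86 + N))
-878 + y(44, -197) = -878 - 3*√(-86 + 44) = -878 - 3*I*√42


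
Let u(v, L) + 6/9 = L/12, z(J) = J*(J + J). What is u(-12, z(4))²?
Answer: 4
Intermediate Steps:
z(J) = 2*J² (z(J) = J*(2*J) = 2*J²)
u(v, L) = -⅔ + L/12
u(-12, z(4))² = (-⅔ + (2*4²)/12)² = (-⅔ + (2*16)/12)² = (-⅔ + (1/12)*32)² = (-⅔ + 8/3)² = 2² = 4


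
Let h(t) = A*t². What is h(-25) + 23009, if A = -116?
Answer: -49491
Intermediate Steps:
h(t) = -116*t²
h(-25) + 23009 = -116*(-25)² + 23009 = -116*625 + 23009 = -72500 + 23009 = -49491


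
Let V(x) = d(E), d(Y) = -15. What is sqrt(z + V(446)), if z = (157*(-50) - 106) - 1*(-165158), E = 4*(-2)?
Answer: sqrt(157187) ≈ 396.47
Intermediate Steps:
E = -8
V(x) = -15
z = 157202 (z = (-7850 - 106) + 165158 = -7956 + 165158 = 157202)
sqrt(z + V(446)) = sqrt(157202 - 15) = sqrt(157187)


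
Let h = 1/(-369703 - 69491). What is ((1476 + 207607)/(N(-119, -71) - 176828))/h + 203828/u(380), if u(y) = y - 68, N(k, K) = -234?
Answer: 3585803239145/6905418 ≈ 5.1927e+5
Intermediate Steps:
u(y) = -68 + y
h = -1/439194 (h = 1/(-439194) = -1/439194 ≈ -2.2769e-6)
((1476 + 207607)/(N(-119, -71) - 176828))/h + 203828/u(380) = ((1476 + 207607)/(-234 - 176828))/(-1/439194) + 203828/(-68 + 380) = (209083/(-177062))*(-439194) + 203828/312 = (209083*(-1/177062))*(-439194) + 203828*(1/312) = -209083/177062*(-439194) + 50957/78 = 45913999551/88531 + 50957/78 = 3585803239145/6905418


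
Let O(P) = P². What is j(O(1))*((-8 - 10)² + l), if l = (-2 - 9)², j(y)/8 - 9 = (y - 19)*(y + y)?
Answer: -96120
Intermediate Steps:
j(y) = 72 + 16*y*(-19 + y) (j(y) = 72 + 8*((y - 19)*(y + y)) = 72 + 8*((-19 + y)*(2*y)) = 72 + 8*(2*y*(-19 + y)) = 72 + 16*y*(-19 + y))
l = 121 (l = (-11)² = 121)
j(O(1))*((-8 - 10)² + l) = (72 - 304*1² + 16*(1²)²)*((-8 - 10)² + 121) = (72 - 304*1 + 16*1²)*((-18)² + 121) = (72 - 304 + 16*1)*(324 + 121) = (72 - 304 + 16)*445 = -216*445 = -96120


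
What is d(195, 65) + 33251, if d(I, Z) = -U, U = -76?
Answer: 33327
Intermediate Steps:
d(I, Z) = 76 (d(I, Z) = -1*(-76) = 76)
d(195, 65) + 33251 = 76 + 33251 = 33327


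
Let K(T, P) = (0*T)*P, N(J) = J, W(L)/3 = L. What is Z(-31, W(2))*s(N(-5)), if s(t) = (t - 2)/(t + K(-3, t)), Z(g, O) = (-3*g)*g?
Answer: -20181/5 ≈ -4036.2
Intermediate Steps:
W(L) = 3*L
Z(g, O) = -3*g²
K(T, P) = 0 (K(T, P) = 0*P = 0)
s(t) = (-2 + t)/t (s(t) = (t - 2)/(t + 0) = (-2 + t)/t)
Z(-31, W(2))*s(N(-5)) = (-3*(-31)²)*((-2 - 5)/(-5)) = (-3*961)*(-⅕*(-7)) = -2883*7/5 = -20181/5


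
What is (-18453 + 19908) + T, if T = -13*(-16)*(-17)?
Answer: -2081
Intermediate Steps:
T = -3536 (T = 208*(-17) = -3536)
(-18453 + 19908) + T = (-18453 + 19908) - 3536 = 1455 - 3536 = -2081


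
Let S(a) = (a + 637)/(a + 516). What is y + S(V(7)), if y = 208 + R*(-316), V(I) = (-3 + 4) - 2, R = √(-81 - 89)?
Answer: 107756/515 - 316*I*√170 ≈ 209.23 - 4120.1*I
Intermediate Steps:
R = I*√170 (R = √(-170) = I*√170 ≈ 13.038*I)
V(I) = -1 (V(I) = 1 - 2 = -1)
S(a) = (637 + a)/(516 + a)
y = 208 - 316*I*√170 (y = 208 + (I*√170)*(-316) = 208 - 316*I*√170 ≈ 208.0 - 4120.1*I)
y + S(V(7)) = (208 - 316*I*√170) + (637 - 1)/(516 - 1) = (208 - 316*I*√170) + 636/515 = 107756/515 - 316*I*√170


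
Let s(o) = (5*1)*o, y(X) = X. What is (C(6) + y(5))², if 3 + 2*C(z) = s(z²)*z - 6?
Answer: 1168561/4 ≈ 2.9214e+5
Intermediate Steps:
s(o) = 5*o
C(z) = -9/2 + 5*z³/2 (C(z) = -3/2 + ((5*z²)*z - 6)/2 = -3/2 + (5*z³ - 6)/2 = -3/2 + (-6 + 5*z³)/2 = -3/2 + (-3 + 5*z³/2) = -9/2 + 5*z³/2)
(C(6) + y(5))² = ((-9/2 + (5/2)*6³) + 5)² = ((-9/2 + (5/2)*216) + 5)² = ((-9/2 + 540) + 5)² = (1071/2 + 5)² = (1081/2)² = 1168561/4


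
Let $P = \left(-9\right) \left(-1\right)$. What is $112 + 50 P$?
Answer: $562$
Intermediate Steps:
$P = 9$
$112 + 50 P = 112 + 50 \cdot 9 = 112 + 450 = 562$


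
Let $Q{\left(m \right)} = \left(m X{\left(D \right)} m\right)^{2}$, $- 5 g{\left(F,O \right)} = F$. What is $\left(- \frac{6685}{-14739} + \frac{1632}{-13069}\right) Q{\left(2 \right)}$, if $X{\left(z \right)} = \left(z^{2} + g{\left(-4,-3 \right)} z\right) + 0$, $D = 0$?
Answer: $0$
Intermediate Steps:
$g{\left(F,O \right)} = - \frac{F}{5}$
$X{\left(z \right)} = z^{2} + \frac{4 z}{5}$ ($X{\left(z \right)} = \left(z^{2} + \left(- \frac{1}{5}\right) \left(-4\right) z\right) + 0 = \left(z^{2} + \frac{4 z}{5}\right) + 0 = z^{2} + \frac{4 z}{5}$)
$Q{\left(m \right)} = 0$ ($Q{\left(m \right)} = \left(m \frac{1}{5} \cdot 0 \left(4 + 5 \cdot 0\right) m\right)^{2} = \left(m \frac{1}{5} \cdot 0 \left(4 + 0\right) m\right)^{2} = \left(m \frac{1}{5} \cdot 0 \cdot 4 m\right)^{2} = \left(m 0 m\right)^{2} = \left(0 m\right)^{2} = 0^{2} = 0$)
$\left(- \frac{6685}{-14739} + \frac{1632}{-13069}\right) Q{\left(2 \right)} = \left(- \frac{6685}{-14739} + \frac{1632}{-13069}\right) 0 = \left(\left(-6685\right) \left(- \frac{1}{14739}\right) + 1632 \left(- \frac{1}{13069}\right)\right) 0 = \left(\frac{6685}{14739} - \frac{1632}{13069}\right) 0 = \frac{63312217}{192623991} \cdot 0 = 0$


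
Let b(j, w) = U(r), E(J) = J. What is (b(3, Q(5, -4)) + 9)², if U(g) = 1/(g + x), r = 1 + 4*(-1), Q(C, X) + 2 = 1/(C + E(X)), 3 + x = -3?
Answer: 6400/81 ≈ 79.012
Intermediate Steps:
x = -6 (x = -3 - 3 = -6)
Q(C, X) = -2 + 1/(C + X)
r = -3 (r = 1 - 4 = -3)
U(g) = 1/(-6 + g) (U(g) = 1/(g - 6) = 1/(-6 + g))
b(j, w) = -⅑ (b(j, w) = 1/(-6 - 3) = 1/(-9) = -⅑)
(b(3, Q(5, -4)) + 9)² = (-⅑ + 9)² = (80/9)² = 6400/81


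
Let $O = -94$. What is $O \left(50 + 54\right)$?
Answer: $-9776$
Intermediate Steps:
$O \left(50 + 54\right) = - 94 \left(50 + 54\right) = \left(-94\right) 104 = -9776$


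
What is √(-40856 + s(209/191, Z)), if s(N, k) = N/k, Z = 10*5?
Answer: I*√149046693762/1910 ≈ 202.13*I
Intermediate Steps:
Z = 50
√(-40856 + s(209/191, Z)) = √(-40856 + (209/191)/50) = √(-40856 + (209*(1/191))*(1/50)) = √(-40856 + (209/191)*(1/50)) = √(-40856 + 209/9550) = √(-390174591/9550) = I*√149046693762/1910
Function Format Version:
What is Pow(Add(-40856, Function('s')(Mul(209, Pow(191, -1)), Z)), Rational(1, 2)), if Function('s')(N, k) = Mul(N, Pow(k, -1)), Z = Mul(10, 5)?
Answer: Mul(Rational(1, 1910), I, Pow(149046693762, Rational(1, 2))) ≈ Mul(202.13, I)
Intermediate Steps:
Z = 50
Pow(Add(-40856, Function('s')(Mul(209, Pow(191, -1)), Z)), Rational(1, 2)) = Pow(Add(-40856, Mul(Mul(209, Pow(191, -1)), Pow(50, -1))), Rational(1, 2)) = Pow(Add(-40856, Mul(Mul(209, Rational(1, 191)), Rational(1, 50))), Rational(1, 2)) = Pow(Add(-40856, Mul(Rational(209, 191), Rational(1, 50))), Rational(1, 2)) = Pow(Add(-40856, Rational(209, 9550)), Rational(1, 2)) = Pow(Rational(-390174591, 9550), Rational(1, 2)) = Mul(Rational(1, 1910), I, Pow(149046693762, Rational(1, 2)))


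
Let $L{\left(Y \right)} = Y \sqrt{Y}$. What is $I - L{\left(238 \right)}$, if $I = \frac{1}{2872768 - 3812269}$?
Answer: $- \frac{1}{939501} - 238 \sqrt{238} \approx -3671.7$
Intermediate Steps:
$I = - \frac{1}{939501}$ ($I = \frac{1}{-939501} = - \frac{1}{939501} \approx -1.0644 \cdot 10^{-6}$)
$L{\left(Y \right)} = Y^{\frac{3}{2}}$
$I - L{\left(238 \right)} = - \frac{1}{939501} - 238^{\frac{3}{2}} = - \frac{1}{939501} - 238 \sqrt{238}$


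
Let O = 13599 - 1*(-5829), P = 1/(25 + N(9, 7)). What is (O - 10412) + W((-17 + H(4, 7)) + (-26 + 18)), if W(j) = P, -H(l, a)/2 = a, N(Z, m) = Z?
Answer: 306545/34 ≈ 9016.0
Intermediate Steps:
H(l, a) = -2*a
P = 1/34 (P = 1/(25 + 9) = 1/34 ≈ 0.029412)
W(j) = 1/34
O = 19428 (O = 13599 + 5829 = 19428)
(O - 10412) + W((-17 + H(4, 7)) + (-26 + 18)) = (19428 - 10412) + 1/34 = 9016 + 1/34 = 306545/34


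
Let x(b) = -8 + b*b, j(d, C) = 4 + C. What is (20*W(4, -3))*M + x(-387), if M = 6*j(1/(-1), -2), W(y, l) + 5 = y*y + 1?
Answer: 152641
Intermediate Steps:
W(y, l) = -4 + y² (W(y, l) = -5 + (y*y + 1) = -5 + (y² + 1) = -5 + (1 + y²) = -4 + y²)
x(b) = -8 + b²
M = 12 (M = 6*(4 - 2) = 6*2 = 12)
(20*W(4, -3))*M + x(-387) = (20*(-4 + 4²))*12 + (-8 + (-387)²) = (20*(-4 + 16))*12 + (-8 + 149769) = (20*12)*12 + 149761 = 240*12 + 149761 = 2880 + 149761 = 152641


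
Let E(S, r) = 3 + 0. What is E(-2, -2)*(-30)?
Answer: -90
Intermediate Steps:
E(S, r) = 3
E(-2, -2)*(-30) = 3*(-30) = -90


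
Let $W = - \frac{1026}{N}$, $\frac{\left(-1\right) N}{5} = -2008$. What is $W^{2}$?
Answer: $\frac{263169}{25200400} \approx 0.010443$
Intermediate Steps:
$N = 10040$ ($N = \left(-5\right) \left(-2008\right) = 10040$)
$W = - \frac{513}{5020}$ ($W = - \frac{1026}{10040} = \left(-1026\right) \frac{1}{10040} = - \frac{513}{5020} \approx -0.10219$)
$W^{2} = \left(- \frac{513}{5020}\right)^{2} = \frac{263169}{25200400}$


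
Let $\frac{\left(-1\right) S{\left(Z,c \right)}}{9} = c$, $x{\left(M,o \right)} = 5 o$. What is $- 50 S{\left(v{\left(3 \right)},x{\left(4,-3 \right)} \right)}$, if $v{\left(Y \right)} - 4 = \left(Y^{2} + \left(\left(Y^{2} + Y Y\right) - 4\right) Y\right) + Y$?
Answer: $-6750$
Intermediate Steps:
$v{\left(Y \right)} = 4 + Y + Y^{2} + Y \left(-4 + 2 Y^{2}\right)$ ($v{\left(Y \right)} = 4 + \left(\left(Y^{2} + \left(\left(Y^{2} + Y Y\right) - 4\right) Y\right) + Y\right) = 4 + \left(\left(Y^{2} + \left(\left(Y^{2} + Y^{2}\right) - 4\right) Y\right) + Y\right) = 4 + \left(\left(Y^{2} + \left(2 Y^{2} - 4\right) Y\right) + Y\right) = 4 + \left(\left(Y^{2} + \left(-4 + 2 Y^{2}\right) Y\right) + Y\right) = 4 + \left(\left(Y^{2} + Y \left(-4 + 2 Y^{2}\right)\right) + Y\right) = 4 + \left(Y + Y^{2} + Y \left(-4 + 2 Y^{2}\right)\right) = 4 + Y + Y^{2} + Y \left(-4 + 2 Y^{2}\right)$)
$S{\left(Z,c \right)} = - 9 c$
$- 50 S{\left(v{\left(3 \right)},x{\left(4,-3 \right)} \right)} = - 50 \left(- 9 \cdot 5 \left(-3\right)\right) = - 50 \left(\left(-9\right) \left(-15\right)\right) = \left(-50\right) 135 = -6750$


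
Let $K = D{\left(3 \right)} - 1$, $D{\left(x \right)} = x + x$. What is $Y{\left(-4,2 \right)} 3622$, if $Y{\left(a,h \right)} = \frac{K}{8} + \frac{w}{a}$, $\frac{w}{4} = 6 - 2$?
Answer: $- \frac{48897}{4} \approx -12224.0$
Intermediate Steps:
$w = 16$ ($w = 4 \left(6 - 2\right) = 4 \cdot 4 = 16$)
$D{\left(x \right)} = 2 x$
$K = 5$ ($K = 2 \cdot 3 - 1 = 6 - 1 = 5$)
$Y{\left(a,h \right)} = \frac{5}{8} + \frac{16}{a}$
$Y{\left(-4,2 \right)} 3622 = \left(\frac{5}{8} + \frac{16}{-4}\right) 3622 = \left(\frac{5}{8} + 16 \left(- \frac{1}{4}\right)\right) 3622 = \left(\frac{5}{8} - 4\right) 3622 = \left(- \frac{27}{8}\right) 3622 = - \frac{48897}{4}$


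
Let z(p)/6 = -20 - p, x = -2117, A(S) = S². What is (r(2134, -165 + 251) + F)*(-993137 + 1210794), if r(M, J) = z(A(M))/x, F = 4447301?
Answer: 2055174000708961/2117 ≈ 9.7080e+11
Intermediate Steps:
z(p) = -120 - 6*p (z(p) = 6*(-20 - p) = -120 - 6*p)
r(M, J) = 120/2117 + 6*M²/2117 (r(M, J) = (-120 - 6*M²)/(-2117) = (-120 - 6*M²)*(-1/2117) = 120/2117 + 6*M²/2117)
(r(2134, -165 + 251) + F)*(-993137 + 1210794) = ((120/2117 + (6/2117)*2134²) + 4447301)*(-993137 + 1210794) = ((120/2117 + (6/2117)*4553956) + 4447301)*217657 = ((120/2117 + 27323736/2117) + 4447301)*217657 = (27323856/2117 + 4447301)*217657 = (9442260073/2117)*217657 = 2055174000708961/2117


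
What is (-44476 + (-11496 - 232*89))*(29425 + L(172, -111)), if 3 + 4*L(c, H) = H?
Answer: -2252359830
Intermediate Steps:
L(c, H) = -3/4 + H/4
(-44476 + (-11496 - 232*89))*(29425 + L(172, -111)) = (-44476 + (-11496 - 232*89))*(29425 + (-3/4 + (1/4)*(-111))) = (-44476 + (-11496 - 20648))*(29425 + (-3/4 - 111/4)) = (-44476 - 32144)*(29425 - 57/2) = -76620*58793/2 = -2252359830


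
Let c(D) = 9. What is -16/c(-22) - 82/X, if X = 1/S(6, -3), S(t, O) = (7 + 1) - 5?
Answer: -2230/9 ≈ -247.78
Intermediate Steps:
S(t, O) = 3 (S(t, O) = 8 - 5 = 3)
X = ⅓ (X = 1/3 = ⅓ ≈ 0.33333)
-16/c(-22) - 82/X = -16/9 - 82/⅓ = -16*⅑ - 82*3 = -16/9 - 246 = -2230/9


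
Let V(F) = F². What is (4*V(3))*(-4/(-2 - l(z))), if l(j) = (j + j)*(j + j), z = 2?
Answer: 8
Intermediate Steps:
l(j) = 4*j² (l(j) = (2*j)*(2*j) = 4*j²)
(4*V(3))*(-4/(-2 - l(z))) = (4*3²)*(-4/(-2 - 4*2²)) = (4*9)*(-4/(-2 - 4*4)) = 36*(-4/(-2 - 1*16)) = 36*(-4/(-2 - 16)) = 36*(-4/(-18)) = 36*(-4*(-1/18)) = 36*(2/9) = 8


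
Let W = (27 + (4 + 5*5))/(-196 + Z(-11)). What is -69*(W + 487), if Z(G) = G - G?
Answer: -235083/7 ≈ -33583.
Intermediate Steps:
Z(G) = 0
W = -2/7 (W = (27 + (4 + 5*5))/(-196 + 0) = (27 + (4 + 25))/(-196) = (27 + 29)*(-1/196) = 56*(-1/196) = -2/7 ≈ -0.28571)
-69*(W + 487) = -69*(-2/7 + 487) = -69*3407/7 = -235083/7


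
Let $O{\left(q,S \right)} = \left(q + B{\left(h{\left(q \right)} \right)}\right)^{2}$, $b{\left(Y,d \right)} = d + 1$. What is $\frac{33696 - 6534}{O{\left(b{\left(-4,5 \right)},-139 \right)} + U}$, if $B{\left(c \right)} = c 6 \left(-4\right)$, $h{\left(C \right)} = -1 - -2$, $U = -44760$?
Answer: $- \frac{4527}{7406} \approx -0.61126$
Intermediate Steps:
$b{\left(Y,d \right)} = 1 + d$
$h{\left(C \right)} = 1$ ($h{\left(C \right)} = -1 + 2 = 1$)
$B{\left(c \right)} = - 24 c$ ($B{\left(c \right)} = 6 c \left(-4\right) = - 24 c$)
$O{\left(q,S \right)} = \left(-24 + q\right)^{2}$ ($O{\left(q,S \right)} = \left(q - 24\right)^{2} = \left(-24 + q\right)^{2}$)
$\frac{33696 - 6534}{O{\left(b{\left(-4,5 \right)},-139 \right)} + U} = \frac{33696 - 6534}{\left(-24 + \left(1 + 5\right)\right)^{2} - 44760} = \frac{27162}{\left(-24 + 6\right)^{2} - 44760} = \frac{27162}{\left(-18\right)^{2} - 44760} = \frac{27162}{324 - 44760} = \frac{27162}{-44436} = 27162 \left(- \frac{1}{44436}\right) = - \frac{4527}{7406}$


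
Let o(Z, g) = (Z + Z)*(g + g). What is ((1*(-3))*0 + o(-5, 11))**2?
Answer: 48400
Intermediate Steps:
o(Z, g) = 4*Z*g (o(Z, g) = (2*Z)*(2*g) = 4*Z*g)
((1*(-3))*0 + o(-5, 11))**2 = ((1*(-3))*0 + 4*(-5)*11)**2 = (-3*0 - 220)**2 = (0 - 220)**2 = (-220)**2 = 48400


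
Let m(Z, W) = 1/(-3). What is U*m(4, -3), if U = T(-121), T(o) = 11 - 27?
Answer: 16/3 ≈ 5.3333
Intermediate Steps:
T(o) = -16
m(Z, W) = -1/3
U = -16
U*m(4, -3) = -16*(-1/3) = 16/3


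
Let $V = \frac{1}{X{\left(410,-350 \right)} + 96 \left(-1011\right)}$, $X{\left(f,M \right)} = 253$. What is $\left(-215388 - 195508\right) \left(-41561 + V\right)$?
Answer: $\frac{1653128902057664}{96803} \approx 1.7077 \cdot 10^{10}$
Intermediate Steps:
$V = - \frac{1}{96803}$ ($V = \frac{1}{253 + 96 \left(-1011\right)} = \frac{1}{253 - 97056} = \frac{1}{-96803} = - \frac{1}{96803} \approx -1.033 \cdot 10^{-5}$)
$\left(-215388 - 195508\right) \left(-41561 + V\right) = \left(-215388 - 195508\right) \left(-41561 - \frac{1}{96803}\right) = \left(-215388 - 195508\right) \left(- \frac{4023229484}{96803}\right) = \left(-410896\right) \left(- \frac{4023229484}{96803}\right) = \frac{1653128902057664}{96803}$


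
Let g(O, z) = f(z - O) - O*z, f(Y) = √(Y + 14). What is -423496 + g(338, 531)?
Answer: -602974 + 3*√23 ≈ -6.0296e+5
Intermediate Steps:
f(Y) = √(14 + Y)
g(O, z) = √(14 + z - O) - O*z (g(O, z) = √(14 + (z - O)) - O*z = √(14 + z - O) - O*z)
-423496 + g(338, 531) = -423496 + (√(14 + 531 - 1*338) - 1*338*531) = -423496 + (√(14 + 531 - 338) - 179478) = -423496 + (√207 - 179478) = -423496 + (3*√23 - 179478) = -423496 + (-179478 + 3*√23) = -602974 + 3*√23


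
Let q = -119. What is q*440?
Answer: -52360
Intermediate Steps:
q*440 = -119*440 = -52360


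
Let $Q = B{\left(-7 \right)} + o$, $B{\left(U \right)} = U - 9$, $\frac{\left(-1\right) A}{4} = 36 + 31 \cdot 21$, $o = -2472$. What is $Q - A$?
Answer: $260$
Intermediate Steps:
$A = -2748$ ($A = - 4 \left(36 + 31 \cdot 21\right) = - 4 \left(36 + 651\right) = \left(-4\right) 687 = -2748$)
$B{\left(U \right)} = -9 + U$ ($B{\left(U \right)} = U - 9 = -9 + U$)
$Q = -2488$ ($Q = \left(-9 - 7\right) - 2472 = -16 - 2472 = -2488$)
$Q - A = -2488 - -2748 = -2488 + 2748 = 260$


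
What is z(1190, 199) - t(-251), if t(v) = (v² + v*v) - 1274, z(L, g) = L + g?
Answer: -123339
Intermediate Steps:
t(v) = -1274 + 2*v² (t(v) = (v² + v²) - 1274 = 2*v² - 1274 = -1274 + 2*v²)
z(1190, 199) - t(-251) = (1190 + 199) - (-1274 + 2*(-251)²) = 1389 - (-1274 + 2*63001) = 1389 - (-1274 + 126002) = 1389 - 1*124728 = 1389 - 124728 = -123339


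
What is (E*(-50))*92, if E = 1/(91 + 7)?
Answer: -2300/49 ≈ -46.939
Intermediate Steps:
E = 1/98 ≈ 0.010204
(E*(-50))*92 = ((1/98)*(-50))*92 = -25/49*92 = -2300/49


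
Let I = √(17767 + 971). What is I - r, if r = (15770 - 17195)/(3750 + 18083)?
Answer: 1425/21833 + 3*√2082 ≈ 136.95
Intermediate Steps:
I = 3*√2082 (I = √18738 = 3*√2082 ≈ 136.89)
r = -1425/21833 ≈ -0.065268
I - r = 3*√2082 - 1*(-1425/21833) = 3*√2082 + 1425/21833 = 1425/21833 + 3*√2082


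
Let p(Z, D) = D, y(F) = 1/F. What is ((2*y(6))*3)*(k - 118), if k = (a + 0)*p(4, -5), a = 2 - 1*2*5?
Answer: -78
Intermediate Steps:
y(F) = 1/F
a = -8 (a = 2 - 2*5 = 2 - 10 = -8)
k = 40 (k = (-8 + 0)*(-5) = -8*(-5) = 40)
((2*y(6))*3)*(k - 118) = ((2/6)*3)*(40 - 118) = ((2*(1/6))*3)*(-78) = ((1/3)*3)*(-78) = 1*(-78) = -78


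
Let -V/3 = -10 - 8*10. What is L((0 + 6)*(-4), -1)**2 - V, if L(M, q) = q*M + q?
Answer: 259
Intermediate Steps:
L(M, q) = q + M*q (L(M, q) = M*q + q = q + M*q)
V = 270 (V = -3*(-10 - 8*10) = -3*(-10 - 80) = -3*(-90) = 270)
L((0 + 6)*(-4), -1)**2 - V = (-(1 + (0 + 6)*(-4)))**2 - 1*270 = (-(1 + 6*(-4)))**2 - 270 = (-(1 - 24))**2 - 270 = (-1*(-23))**2 - 270 = 23**2 - 270 = 529 - 270 = 259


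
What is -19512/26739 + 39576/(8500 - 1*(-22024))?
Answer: 12851066/22671701 ≈ 0.56683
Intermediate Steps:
-19512/26739 + 39576/(8500 - 1*(-22024)) = -19512*1/26739 + 39576/(8500 + 22024) = -2168/2971 + 39576/30524 = -2168/2971 + 39576*(1/30524) = -2168/2971 + 9894/7631 = 12851066/22671701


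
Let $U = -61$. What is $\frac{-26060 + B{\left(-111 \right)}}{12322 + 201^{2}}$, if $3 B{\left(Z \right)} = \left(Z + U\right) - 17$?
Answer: $- \frac{26123}{52723} \approx -0.49548$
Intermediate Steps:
$B{\left(Z \right)} = -26 + \frac{Z}{3}$ ($B{\left(Z \right)} = \frac{\left(Z - 61\right) - 17}{3} = \frac{\left(-61 + Z\right) - 17}{3} = \frac{-78 + Z}{3} = -26 + \frac{Z}{3}$)
$\frac{-26060 + B{\left(-111 \right)}}{12322 + 201^{2}} = \frac{-26060 + \left(-26 + \frac{1}{3} \left(-111\right)\right)}{12322 + 201^{2}} = \frac{-26060 - 63}{12322 + 40401} = \frac{-26060 - 63}{52723} = \left(-26123\right) \frac{1}{52723} = - \frac{26123}{52723}$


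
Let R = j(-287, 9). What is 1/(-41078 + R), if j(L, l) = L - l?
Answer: -1/41374 ≈ -2.4170e-5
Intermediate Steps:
R = -296 (R = -287 - 1*9 = -287 - 9 = -296)
1/(-41078 + R) = 1/(-41078 - 296) = 1/(-41374) = -1/41374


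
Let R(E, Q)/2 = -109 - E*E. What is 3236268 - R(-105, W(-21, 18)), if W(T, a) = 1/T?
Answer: 3258536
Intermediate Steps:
W(T, a) = 1/T
R(E, Q) = -218 - 2*E² (R(E, Q) = 2*(-109 - E*E) = 2*(-109 - E²) = -218 - 2*E²)
3236268 - R(-105, W(-21, 18)) = 3236268 - (-218 - 2*(-105)²) = 3236268 - (-218 - 2*11025) = 3236268 - (-218 - 22050) = 3236268 - 1*(-22268) = 3236268 + 22268 = 3258536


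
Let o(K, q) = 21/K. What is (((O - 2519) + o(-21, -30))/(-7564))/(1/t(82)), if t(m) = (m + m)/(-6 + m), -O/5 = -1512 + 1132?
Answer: 205/1159 ≈ 0.17688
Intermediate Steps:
O = 1900 (O = -5*(-1512 + 1132) = -5*(-380) = 1900)
t(m) = 2*m/(-6 + m) (t(m) = (2*m)/(-6 + m) = 2*m/(-6 + m))
(((O - 2519) + o(-21, -30))/(-7564))/(1/t(82)) = (((1900 - 2519) + 21/(-21))/(-7564))/(1/(2*82/(-6 + 82))) = ((-619 + 21*(-1/21))*(-1/7564))/(1/(2*82/76)) = ((-619 - 1)*(-1/7564))/(1/(2*82*(1/76))) = (-620*(-1/7564))/(1/(41/19)) = 5/(61*(19/41)) = (5/61)*(41/19) = 205/1159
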